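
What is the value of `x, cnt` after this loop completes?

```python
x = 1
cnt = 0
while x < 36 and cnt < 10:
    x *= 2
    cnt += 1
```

Double until >= 36 or 10 iterations
`x, cnt` takes the values: (1, 0) → (2, 0) → (2, 1) → (4, 1) → (4, 2) → (8, 2) → (8, 3) → (16, 3) → (16, 4) → (32, 4) → (32, 5) → (64, 5) → (64, 6)

Answer: 64, 6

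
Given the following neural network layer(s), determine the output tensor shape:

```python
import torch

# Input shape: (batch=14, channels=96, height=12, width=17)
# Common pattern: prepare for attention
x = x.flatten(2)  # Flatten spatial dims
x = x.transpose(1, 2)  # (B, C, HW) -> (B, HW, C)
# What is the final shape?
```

Input: (14, 96, 12, 17) -> after flatten(2): (14, 96, 204) -> Output: (14, 204, 96)

Answer: (14, 204, 96)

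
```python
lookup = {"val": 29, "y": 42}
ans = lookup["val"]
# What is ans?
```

Trace:
`lookup = {"val": 29, "y": 42}` → lookup = {'val': 29, 'y': 42}
`ans = lookup["val"]` → ans = 29
So ans = 29

Answer: 29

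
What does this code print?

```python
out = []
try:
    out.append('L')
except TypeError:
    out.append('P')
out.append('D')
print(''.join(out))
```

Execution trace: 'L' (try body, no exception) → 'D' (after the try/except). Output: LD

Answer: LD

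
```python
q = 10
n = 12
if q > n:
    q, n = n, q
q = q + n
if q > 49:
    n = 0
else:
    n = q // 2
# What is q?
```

Trace:
`q = 10` → q = 10
`n = 12` → n = 12
`if q > n: ...` → q > n is False → no variable changes
`q = q + n` → q = 22
`if q > 49: ...` → q > 49 is False, take else branch → n = 11
So q = 22

Answer: 22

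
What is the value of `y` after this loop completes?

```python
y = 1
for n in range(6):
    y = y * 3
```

Multiply by 3, 6 times: 1 * 3^6 = 729
`y` takes the values: 1 → 3 → 9 → 27 → 81 → 243 → 729

Answer: 729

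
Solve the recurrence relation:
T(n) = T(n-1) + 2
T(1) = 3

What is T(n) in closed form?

Unrolling: T(n) = T(1) + 2·(n-1) = 3 + 2(n-1) = 2n + 1.

Answer: T(n) = 2n + 1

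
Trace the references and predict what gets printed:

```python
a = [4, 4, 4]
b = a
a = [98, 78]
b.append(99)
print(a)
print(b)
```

Key concept: rebinding vs mutation: a is rebound to a new list, b still points at the original.
Step by step:
`a = [4, 4, 4]` → a = [4, 4, 4]
`b = a` → b = [4, 4, 4] (same object as a)
`a = [98, 78]` → a = [98, 78]
`b.append(99)` → b = [4, 4, 4, 99]
`print(a)` → prints [98, 78]
`print(b)` → prints [4, 4, 4, 99]

Answer:
[98, 78]
[4, 4, 4, 99]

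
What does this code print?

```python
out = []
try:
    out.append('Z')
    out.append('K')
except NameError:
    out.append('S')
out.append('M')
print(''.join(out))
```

Execution trace: 'Z' (try body) → 'K' (try body, no exception) → 'M' (after the try/except). Output: ZKM

Answer: ZKM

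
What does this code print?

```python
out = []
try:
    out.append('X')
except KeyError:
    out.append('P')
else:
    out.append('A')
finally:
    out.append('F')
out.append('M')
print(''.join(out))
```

Execution trace: 'X' (try body, no exception) → 'A' (else) → 'F' (finally) → 'M' (after the try/except). Output: XAFM

Answer: XAFM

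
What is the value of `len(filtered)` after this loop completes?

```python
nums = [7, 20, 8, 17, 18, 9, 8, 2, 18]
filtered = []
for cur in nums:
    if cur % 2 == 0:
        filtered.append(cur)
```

Count even numbers in [7, 20, 8, 17, 18, 9, 8, 2, 18]
`filtered` takes the values: [] → [20] → [20, 8] → [20, 8, 18] → [20, 8, 18, 8] → [20, 8, 18, 8, 2] → [20, 8, 18, 8, 2, 18]
So `len(filtered)` = 6

Answer: 6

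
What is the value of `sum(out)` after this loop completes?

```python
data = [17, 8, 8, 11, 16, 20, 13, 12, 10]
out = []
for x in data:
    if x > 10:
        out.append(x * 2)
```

Sum of doubled values > 10
`out` takes the values: [] → [34] → [34, 22] → [34, 22, 32] → [34, 22, 32, 40] → [34, 22, 32, 40, 26] → [34, 22, 32, 40, 26, 24]
So `sum(out)` = 178

Answer: 178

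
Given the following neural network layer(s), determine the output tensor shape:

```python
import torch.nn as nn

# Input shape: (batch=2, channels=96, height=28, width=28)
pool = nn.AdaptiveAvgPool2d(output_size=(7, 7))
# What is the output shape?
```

Input: (2, 96, 28, 28) -> Output: (2, 96, 7, 7)

Answer: (2, 96, 7, 7)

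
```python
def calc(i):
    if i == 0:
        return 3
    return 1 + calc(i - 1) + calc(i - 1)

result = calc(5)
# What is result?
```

calc(i) = 1 + 2·calc(i-1), calc(0)=3. Closed form: (3+1)·2^5 - 1 = 127.

Answer: 127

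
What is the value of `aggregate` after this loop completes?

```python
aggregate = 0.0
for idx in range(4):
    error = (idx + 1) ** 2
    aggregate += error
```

Sum of squared losses 1² + 2² + ... + 4²
`aggregate` takes the values: 0.0 → 1.0 → 5.0 → 14.0 → 30.0

Answer: 30.0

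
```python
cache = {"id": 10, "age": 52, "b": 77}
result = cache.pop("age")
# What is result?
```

Trace:
`cache = {"id": 10, "age": 52, "b": 77}` → cache = {'id': 10, 'age': 52, 'b': 77}
`result = cache.pop("age")` → cache = {'id': 10, 'b': 77}; result = 52
So result = 52

Answer: 52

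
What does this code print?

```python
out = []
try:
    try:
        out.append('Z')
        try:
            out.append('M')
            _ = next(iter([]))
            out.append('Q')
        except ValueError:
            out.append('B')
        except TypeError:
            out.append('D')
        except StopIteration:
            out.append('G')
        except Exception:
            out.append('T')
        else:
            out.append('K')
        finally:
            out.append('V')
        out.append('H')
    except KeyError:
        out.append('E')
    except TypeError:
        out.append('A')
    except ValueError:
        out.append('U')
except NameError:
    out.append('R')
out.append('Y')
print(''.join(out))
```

Execution trace: 'Z' (try body) → 'M' (inner try body) → 'G' (inner except StopIteration) → 'V' (inner finally) → 'H' (try body, no exception) → 'Y' (after the try/except). Output: ZMGVHY

Answer: ZMGVHY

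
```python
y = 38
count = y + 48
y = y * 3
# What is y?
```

Trace:
`y = 38` → y = 38
`count = y + 48` → count = 86
`y = y * 3` → y = 114
So y = 114

Answer: 114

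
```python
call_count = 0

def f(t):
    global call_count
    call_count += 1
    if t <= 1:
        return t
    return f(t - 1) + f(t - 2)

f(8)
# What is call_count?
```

Calls(t) = 1 + Calls(t-1) + Calls(t-2); Calls(0)=Calls(1)=1. For t=8 this gives 67.

Answer: 67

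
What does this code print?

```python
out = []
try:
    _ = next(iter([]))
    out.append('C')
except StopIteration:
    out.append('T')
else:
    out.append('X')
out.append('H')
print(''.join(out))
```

Execution trace: 'T' (except StopIteration) → 'H' (after the try/except). Output: TH

Answer: TH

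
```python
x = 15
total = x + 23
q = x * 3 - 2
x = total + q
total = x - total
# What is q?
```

Trace:
`x = 15` → x = 15
`total = x + 23` → total = 38
`q = x * 3 - 2` → q = 43
`x = total + q` → x = 81
`total = x - total` → total = 43
So q = 43

Answer: 43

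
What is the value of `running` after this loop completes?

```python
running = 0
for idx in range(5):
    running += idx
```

Sum of 0 to 4 = 10
`running` takes the values: 0 → 1 → 3 → 6 → 10

Answer: 10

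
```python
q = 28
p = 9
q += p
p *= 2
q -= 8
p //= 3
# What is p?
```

Trace:
`q = 28` → q = 28
`p = 9` → p = 9
`q += p` → q = 37
`p *= 2` → p = 18
`q -= 8` → q = 29
`p //= 3` → p = 6
So p = 6

Answer: 6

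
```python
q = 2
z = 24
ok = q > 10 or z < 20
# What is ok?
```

Trace:
`q = 2` → q = 2
`z = 24` → z = 24
`ok = q > 10 or z < 20` → ok = False
So ok = False

Answer: False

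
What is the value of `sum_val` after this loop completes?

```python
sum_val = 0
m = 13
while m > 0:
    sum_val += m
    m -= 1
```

Sum 13 down to 1
`sum_val` takes the values: 0 → 13 → 25 → 36 → 46 → 55 → 63 → 70 → 76 → 81 → 85 → 88 → 90 → 91

Answer: 91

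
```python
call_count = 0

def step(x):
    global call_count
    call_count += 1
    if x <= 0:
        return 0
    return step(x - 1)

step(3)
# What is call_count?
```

Linear recursion stepping by 1: 4 calls from x=3 down to ≤0.

Answer: 4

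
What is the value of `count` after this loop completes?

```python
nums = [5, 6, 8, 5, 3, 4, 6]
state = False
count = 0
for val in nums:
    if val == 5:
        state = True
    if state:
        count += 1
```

Count elements after first 5 in [5, 6, 8, 5, 3, 4, 6]
`count` takes the values: 0 → 1 → 2 → 3 → 4 → 5 → 6 → 7

Answer: 7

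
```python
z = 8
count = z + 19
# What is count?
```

Trace:
`z = 8` → z = 8
`count = z + 19` → count = 27
So count = 27

Answer: 27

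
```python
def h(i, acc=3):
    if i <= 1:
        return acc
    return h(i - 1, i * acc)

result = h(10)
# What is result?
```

Accumulator trace (n, acc): (10, 3) -> (9, 30) -> (8, 270) -> (7, 2160) -> (6, 15120) -> (5, 90720) -> (4, 453600) -> (3, 1814400) -> (2, 5443200) -> (1, 10886400) -> return 10886400

Answer: 10886400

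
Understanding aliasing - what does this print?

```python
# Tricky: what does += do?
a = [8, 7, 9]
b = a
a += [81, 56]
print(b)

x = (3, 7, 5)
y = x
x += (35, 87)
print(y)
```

Key concept: += behavior differs for mutable vs immutable.
Step by step:
`a = [8, 7, 9]` → a = [8, 7, 9]
`b = a` → b = [8, 7, 9] (same object as a)
`a += [81, 56]` → a = [8, 7, 9, 81, 56] (same object as b); b = [8, 7, 9, 81, 56] (same object as a)
`print(b)` → prints [8, 7, 9, 81, 56]
`x = (3, 7, 5)` → x = (3, 7, 5)
`y = x` → y = (3, 7, 5)
`x += (35, 87)` → x = (3, 7, 5, 35, 87)
`print(y)` → prints (3, 7, 5)

Answer:
[8, 7, 9, 81, 56]
(3, 7, 5)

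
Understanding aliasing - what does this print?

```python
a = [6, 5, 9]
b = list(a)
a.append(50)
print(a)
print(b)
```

Key concept: list() constructor creates copy.
Step by step:
`a = [6, 5, 9]` → a = [6, 5, 9]
`b = list(a)` → b = [6, 5, 9]
`a.append(50)` → a = [6, 5, 9, 50]
`print(a)` → prints [6, 5, 9, 50]
`print(b)` → prints [6, 5, 9]

Answer:
[6, 5, 9, 50]
[6, 5, 9]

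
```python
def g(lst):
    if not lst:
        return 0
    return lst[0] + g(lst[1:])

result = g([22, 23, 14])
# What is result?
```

22 + 23 + 14 + 0 = 59

Answer: 59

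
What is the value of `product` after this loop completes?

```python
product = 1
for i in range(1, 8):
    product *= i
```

7! = 5040
`product` takes the values: 1 → 2 → 6 → 24 → 120 → 720 → 5040

Answer: 5040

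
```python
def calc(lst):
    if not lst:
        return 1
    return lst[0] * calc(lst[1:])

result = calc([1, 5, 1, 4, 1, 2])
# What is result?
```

Product over [1, 5, 1, 4, 1, 2] = 1 * 5 * 1 * 4 * 1 * 2 = 40

Answer: 40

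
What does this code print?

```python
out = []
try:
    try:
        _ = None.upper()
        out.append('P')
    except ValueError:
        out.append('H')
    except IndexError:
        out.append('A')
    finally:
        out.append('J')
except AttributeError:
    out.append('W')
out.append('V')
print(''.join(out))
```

Execution trace: 'J' (inner finally) → 'W' (outer except AttributeError) → 'V' (after the try/except). Output: JWV

Answer: JWV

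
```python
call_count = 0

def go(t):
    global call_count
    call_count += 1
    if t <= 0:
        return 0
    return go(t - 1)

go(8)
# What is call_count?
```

Linear recursion stepping by 1: 9 calls from t=8 down to ≤0.

Answer: 9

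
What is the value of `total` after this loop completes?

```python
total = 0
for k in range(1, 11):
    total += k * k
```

Sum of squares 1² to 10² = 385
`total` takes the values: 0 → 1 → 5 → 14 → 30 → 55 → 91 → 140 → 204 → 285 → 385

Answer: 385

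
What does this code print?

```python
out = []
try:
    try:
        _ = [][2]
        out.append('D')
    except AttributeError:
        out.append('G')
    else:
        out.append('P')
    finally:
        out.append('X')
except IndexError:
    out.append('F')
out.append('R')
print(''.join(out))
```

Execution trace: 'X' (finally) → 'F' (outer except IndexError) → 'R' (after the try/except). Output: XFR

Answer: XFR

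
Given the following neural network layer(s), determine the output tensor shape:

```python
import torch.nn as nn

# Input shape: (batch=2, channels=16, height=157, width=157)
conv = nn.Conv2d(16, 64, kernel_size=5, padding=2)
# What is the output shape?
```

Input: (2, 16, 157, 157) -> Output: (2, 64, 157, 157)

Answer: (2, 64, 157, 157)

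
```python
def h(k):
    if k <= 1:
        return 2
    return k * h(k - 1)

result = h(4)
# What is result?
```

h(4) = 4 * 3 * 2 * 2 = 48

Answer: 48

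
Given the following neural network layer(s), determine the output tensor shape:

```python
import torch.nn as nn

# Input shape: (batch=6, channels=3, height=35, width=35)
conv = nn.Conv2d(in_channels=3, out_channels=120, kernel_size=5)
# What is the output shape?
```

Input: (6, 3, 35, 35) -> Output: (6, 120, 31, 31)

Answer: (6, 120, 31, 31)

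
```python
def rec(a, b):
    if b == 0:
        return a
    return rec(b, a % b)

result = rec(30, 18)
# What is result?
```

rec(30, 18) -> rec(18, 12) -> rec(12, 6) -> rec(6, 0) -> 6

Answer: 6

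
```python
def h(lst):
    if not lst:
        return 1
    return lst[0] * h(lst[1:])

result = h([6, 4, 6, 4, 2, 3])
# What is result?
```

Product over [6, 4, 6, 4, 2, 3] = 6 * 4 * 6 * 4 * 2 * 3 = 3456

Answer: 3456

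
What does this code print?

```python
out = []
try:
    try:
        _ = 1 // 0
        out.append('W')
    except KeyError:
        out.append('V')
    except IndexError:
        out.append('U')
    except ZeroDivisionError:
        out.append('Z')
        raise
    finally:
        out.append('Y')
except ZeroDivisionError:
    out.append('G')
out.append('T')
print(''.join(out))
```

Execution trace: 'Z' (inner except ZeroDivisionError) → 'Y' (inner finally) → 'G' (outer except ZeroDivisionError) → 'T' (after the try/except). Output: ZYGT

Answer: ZYGT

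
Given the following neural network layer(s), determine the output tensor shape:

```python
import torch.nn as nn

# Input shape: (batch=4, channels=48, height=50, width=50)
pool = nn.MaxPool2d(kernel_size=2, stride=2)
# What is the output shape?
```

Input: (4, 48, 50, 50) -> Output: (4, 48, 25, 25)

Answer: (4, 48, 25, 25)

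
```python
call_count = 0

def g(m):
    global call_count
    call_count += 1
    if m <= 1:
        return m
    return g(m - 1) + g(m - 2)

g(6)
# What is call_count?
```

Calls(m) = 1 + Calls(m-1) + Calls(m-2); Calls(0)=Calls(1)=1. For m=6 this gives 25.

Answer: 25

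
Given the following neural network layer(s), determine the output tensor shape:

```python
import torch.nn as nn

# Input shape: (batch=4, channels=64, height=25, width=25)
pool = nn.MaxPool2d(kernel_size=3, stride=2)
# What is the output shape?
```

Input: (4, 64, 25, 25) -> Output: (4, 64, 12, 12)

Answer: (4, 64, 12, 12)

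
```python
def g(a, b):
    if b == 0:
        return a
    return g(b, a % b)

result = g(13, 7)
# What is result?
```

g(13, 7) -> g(7, 6) -> g(6, 1) -> g(1, 0) -> 1

Answer: 1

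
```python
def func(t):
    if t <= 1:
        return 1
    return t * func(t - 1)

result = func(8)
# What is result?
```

func(8) = 8 * 7 * 6 * 5 * 4 * 3 * 2 * 1 = 40320

Answer: 40320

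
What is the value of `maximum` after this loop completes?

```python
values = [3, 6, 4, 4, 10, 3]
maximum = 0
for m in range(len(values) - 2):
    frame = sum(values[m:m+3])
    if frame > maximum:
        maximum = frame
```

Max sum of 3-element window in [3, 6, 4, 4, 10, 3]
`maximum` takes the values: 0 → 13 → 14 → 18

Answer: 18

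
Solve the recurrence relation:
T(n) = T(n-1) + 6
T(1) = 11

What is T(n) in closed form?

Unrolling: T(n) = T(1) + 6·(n-1) = 11 + 6(n-1) = 6n + 5.

Answer: T(n) = 6n + 5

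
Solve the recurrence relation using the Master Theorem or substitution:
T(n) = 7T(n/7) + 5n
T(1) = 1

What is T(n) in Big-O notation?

By Master Theorem: a=7, b=7, f(n)=5n. Since log_7(7) = 1 and f(n) = Θ(n^1), Case 2 applies. T(n) = O(n log n).

Answer: O(n log n)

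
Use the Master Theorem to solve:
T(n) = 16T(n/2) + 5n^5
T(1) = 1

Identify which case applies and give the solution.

a=16, b=2, f(n)=5n^5. log_2(16) = 4. Since c=5 > 4 and the regularity condition holds (16(n/2)^5 = (16/2^5)n^5 with 16/2^5 < 1), Case 3 applies: T(n) = Θ(f(n)) = O(n^5).

Answer: O(n^5) - Case 3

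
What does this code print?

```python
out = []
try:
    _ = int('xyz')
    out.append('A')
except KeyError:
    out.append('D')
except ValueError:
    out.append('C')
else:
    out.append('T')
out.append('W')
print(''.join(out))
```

Execution trace: 'C' (except ValueError) → 'W' (after the try/except). Output: CW

Answer: CW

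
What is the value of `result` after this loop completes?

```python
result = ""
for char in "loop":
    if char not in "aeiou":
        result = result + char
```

Remove vowels from 'loop'
`result` takes the values: "" → "l" → "lp"

Answer: "lp"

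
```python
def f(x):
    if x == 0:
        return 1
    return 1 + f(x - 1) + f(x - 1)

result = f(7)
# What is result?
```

f(x) = 1 + 2·f(x-1), f(0)=1. Closed form: (1+1)·2^7 - 1 = 255.

Answer: 255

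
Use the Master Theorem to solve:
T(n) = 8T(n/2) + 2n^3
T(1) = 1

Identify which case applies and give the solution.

a=8, b=2, f(n)=2n^3. log_2(8) = 3. Since c=3 = 3, Case 2 applies: T(n) = Θ(n^log_b(a) · log n) = O(n^3 log n).

Answer: O(n^3 log n) - Case 2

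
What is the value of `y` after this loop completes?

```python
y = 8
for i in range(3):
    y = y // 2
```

Halve 3 times: 8 // 2^3 = 1
`y` takes the values: 8 → 4 → 2 → 1

Answer: 1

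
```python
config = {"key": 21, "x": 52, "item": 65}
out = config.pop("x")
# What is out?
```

Trace:
`config = {"key": 21, "x": 52, "item": 65}` → config = {'key': 21, 'x': 52, 'item': 65}
`out = config.pop("x")` → config = {'key': 21, 'item': 65}; out = 52
So out = 52

Answer: 52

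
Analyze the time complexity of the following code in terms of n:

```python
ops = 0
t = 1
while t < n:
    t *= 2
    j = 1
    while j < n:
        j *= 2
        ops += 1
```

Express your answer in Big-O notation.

Each loop level contributes: log n × log n. Multiplying the contributions gives O(log² n).

Answer: O(log² n)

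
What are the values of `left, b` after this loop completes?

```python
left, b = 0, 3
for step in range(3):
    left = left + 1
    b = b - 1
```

left goes 0→3, b goes 3→0
`left, b` takes the values: (0, 3) → (1, 3) → (1, 2) → (2, 2) → (2, 1) → (3, 1) → (3, 0)

Answer: 3, 0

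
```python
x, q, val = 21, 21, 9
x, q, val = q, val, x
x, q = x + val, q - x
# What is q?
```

Trace:
`x, q, val = 21, 21, 9` → x = 21; q = 21; val = 9
`x, q, val = q, val, x` → x = 21; q = 9; val = 21
`x, q = x + val, q - x` → x = 42; q = -12
So q = -12

Answer: -12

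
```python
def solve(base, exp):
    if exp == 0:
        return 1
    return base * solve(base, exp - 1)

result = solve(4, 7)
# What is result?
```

solve(4, 7) = 4 * 4 * 4 * 4 * 4 * 4 * 4 = 16384

Answer: 16384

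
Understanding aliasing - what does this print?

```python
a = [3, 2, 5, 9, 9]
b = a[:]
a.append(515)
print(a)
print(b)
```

Key concept: slice [:] creates copy.
Step by step:
`a = [3, 2, 5, 9, 9]` → a = [3, 2, 5, 9, 9]
`b = a[:]` → b = [3, 2, 5, 9, 9]
`a.append(515)` → a = [3, 2, 5, 9, 9, 515]
`print(a)` → prints [3, 2, 5, 9, 9, 515]
`print(b)` → prints [3, 2, 5, 9, 9]

Answer:
[3, 2, 5, 9, 9, 515]
[3, 2, 5, 9, 9]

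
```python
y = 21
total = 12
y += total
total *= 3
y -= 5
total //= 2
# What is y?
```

Trace:
`y = 21` → y = 21
`total = 12` → total = 12
`y += total` → y = 33
`total *= 3` → total = 36
`y -= 5` → y = 28
`total //= 2` → total = 18
So y = 28

Answer: 28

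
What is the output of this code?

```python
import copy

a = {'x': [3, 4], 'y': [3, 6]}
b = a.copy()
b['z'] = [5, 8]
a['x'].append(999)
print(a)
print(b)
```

Key concept: shallow copy of dict with mutable values.
Step by step:
`a = {'x': [3, 4], 'y': [3, 6]}` → a = {'x': [3, 4], 'y': [3, 6]}
`b = a.copy()` → b = {'x': [3, 4], 'y': [3, 6]}
`b['z'] = [5, 8]` → b = {'x': [3, 4], 'y': [3, 6], 'z': [5, 8]}
`a['x'].append(999)` → a = {'x': [3, 4, 999], 'y': [3, 6]}; b = {'x': [3, 4, 999], 'y': [3, 6], 'z': [5, 8]}
`print(a)` → prints {'x': [3, 4, 999], 'y': [3, 6]}
`print(b)` → prints {'x': [3, 4, 999], 'y': [3, 6], 'z': [5, 8]}

Answer:
{'x': [3, 4, 999], 'y': [3, 6]}
{'x': [3, 4, 999], 'y': [3, 6], 'z': [5, 8]}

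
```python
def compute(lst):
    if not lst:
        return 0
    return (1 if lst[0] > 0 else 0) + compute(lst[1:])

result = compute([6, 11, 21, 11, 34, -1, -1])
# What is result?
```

Count of positive elements in [6, 11, 21, 11, 34, -1, -1] = 5

Answer: 5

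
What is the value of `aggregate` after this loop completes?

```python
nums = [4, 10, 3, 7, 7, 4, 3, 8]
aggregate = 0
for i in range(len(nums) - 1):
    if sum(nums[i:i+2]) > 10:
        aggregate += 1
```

Count windows with sum > 10
`aggregate` takes the values: 0 → 1 → 2 → 3 → 4 → 5

Answer: 5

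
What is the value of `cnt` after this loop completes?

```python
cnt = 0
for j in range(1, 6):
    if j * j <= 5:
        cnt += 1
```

Count numbers where j² ≤ 5
`cnt` takes the values: 0 → 1 → 2

Answer: 2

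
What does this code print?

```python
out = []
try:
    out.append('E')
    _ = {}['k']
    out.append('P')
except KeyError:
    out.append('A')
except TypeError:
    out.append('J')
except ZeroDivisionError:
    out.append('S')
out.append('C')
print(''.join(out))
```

Execution trace: 'E' (try body) → 'A' (except KeyError) → 'C' (after the try/except). Output: EAC

Answer: EAC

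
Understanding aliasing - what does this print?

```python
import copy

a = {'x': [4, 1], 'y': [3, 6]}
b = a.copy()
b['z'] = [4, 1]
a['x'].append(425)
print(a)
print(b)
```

Key concept: shallow copy of dict with mutable values.
Step by step:
`a = {'x': [4, 1], 'y': [3, 6]}` → a = {'x': [4, 1], 'y': [3, 6]}
`b = a.copy()` → b = {'x': [4, 1], 'y': [3, 6]}
`b['z'] = [4, 1]` → b = {'x': [4, 1], 'y': [3, 6], 'z': [4, 1]}
`a['x'].append(425)` → a = {'x': [4, 1, 425], 'y': [3, 6]}; b = {'x': [4, 1, 425], 'y': [3, 6], 'z': [4, 1]}
`print(a)` → prints {'x': [4, 1, 425], 'y': [3, 6]}
`print(b)` → prints {'x': [4, 1, 425], 'y': [3, 6], 'z': [4, 1]}

Answer:
{'x': [4, 1, 425], 'y': [3, 6]}
{'x': [4, 1, 425], 'y': [3, 6], 'z': [4, 1]}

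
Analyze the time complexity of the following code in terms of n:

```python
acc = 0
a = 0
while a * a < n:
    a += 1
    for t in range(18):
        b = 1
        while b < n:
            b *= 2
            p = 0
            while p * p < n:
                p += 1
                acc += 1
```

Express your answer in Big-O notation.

Each loop level contributes: √n × 1 × log n × √n. Multiplying the contributions gives O(n log n).

Answer: O(n log n)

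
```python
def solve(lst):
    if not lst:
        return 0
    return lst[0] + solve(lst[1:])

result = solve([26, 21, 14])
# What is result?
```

26 + 21 + 14 + 0 = 61

Answer: 61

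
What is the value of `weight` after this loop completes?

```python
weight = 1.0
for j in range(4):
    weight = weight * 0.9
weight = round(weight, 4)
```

Exponential decay: 1.0 * 0.9^4
`weight` takes the values: 1.0 → 0.9 → 0.81 → 0.729 → 0.6561

Answer: 0.6561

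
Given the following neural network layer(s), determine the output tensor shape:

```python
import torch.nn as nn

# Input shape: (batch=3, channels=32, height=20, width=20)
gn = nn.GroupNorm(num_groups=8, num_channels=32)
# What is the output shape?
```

Input: (3, 32, 20, 20) -> Output: (3, 32, 20, 20)

Answer: (3, 32, 20, 20)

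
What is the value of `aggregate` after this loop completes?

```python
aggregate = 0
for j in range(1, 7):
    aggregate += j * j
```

Sum of squares 1² to 6² = 91
`aggregate` takes the values: 0 → 1 → 5 → 14 → 30 → 55 → 91

Answer: 91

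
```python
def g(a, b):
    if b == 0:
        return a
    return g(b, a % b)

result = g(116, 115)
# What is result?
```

g(116, 115) -> g(115, 1) -> g(1, 0) -> 1

Answer: 1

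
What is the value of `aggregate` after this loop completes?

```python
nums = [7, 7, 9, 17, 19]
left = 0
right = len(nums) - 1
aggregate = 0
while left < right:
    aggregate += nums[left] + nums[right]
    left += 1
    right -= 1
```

Sum of pairs from ends
`aggregate` takes the values: 0 → 26 → 50

Answer: 50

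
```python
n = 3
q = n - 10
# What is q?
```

Trace:
`n = 3` → n = 3
`q = n - 10` → q = -7
So q = -7

Answer: -7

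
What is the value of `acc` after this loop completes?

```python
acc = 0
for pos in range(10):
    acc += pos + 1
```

Start at 0, add 1 to 10 = 55
`acc` takes the values: 0 → 1 → 3 → 6 → 10 → 15 → 21 → 28 → 36 → 45 → 55

Answer: 55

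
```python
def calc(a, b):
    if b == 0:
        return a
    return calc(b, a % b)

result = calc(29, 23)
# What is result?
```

calc(29, 23) -> calc(23, 6) -> calc(6, 5) -> calc(5, 1) -> calc(1, 0) -> 1

Answer: 1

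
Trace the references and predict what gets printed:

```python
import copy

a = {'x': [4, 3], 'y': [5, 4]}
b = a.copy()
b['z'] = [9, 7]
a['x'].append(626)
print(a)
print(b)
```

Key concept: shallow copy of dict with mutable values.
Step by step:
`a = {'x': [4, 3], 'y': [5, 4]}` → a = {'x': [4, 3], 'y': [5, 4]}
`b = a.copy()` → b = {'x': [4, 3], 'y': [5, 4]}
`b['z'] = [9, 7]` → b = {'x': [4, 3], 'y': [5, 4], 'z': [9, 7]}
`a['x'].append(626)` → a = {'x': [4, 3, 626], 'y': [5, 4]}; b = {'x': [4, 3, 626], 'y': [5, 4], 'z': [9, 7]}
`print(a)` → prints {'x': [4, 3, 626], 'y': [5, 4]}
`print(b)` → prints {'x': [4, 3, 626], 'y': [5, 4], 'z': [9, 7]}

Answer:
{'x': [4, 3, 626], 'y': [5, 4]}
{'x': [4, 3, 626], 'y': [5, 4], 'z': [9, 7]}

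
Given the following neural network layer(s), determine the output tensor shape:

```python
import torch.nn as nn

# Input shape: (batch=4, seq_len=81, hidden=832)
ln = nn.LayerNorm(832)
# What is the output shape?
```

Input: (4, 81, 832) -> Output: (4, 81, 832)

Answer: (4, 81, 832)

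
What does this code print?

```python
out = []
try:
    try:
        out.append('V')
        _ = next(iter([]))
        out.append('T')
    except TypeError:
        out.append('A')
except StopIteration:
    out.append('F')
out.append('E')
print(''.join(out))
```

Execution trace: 'V' (inner try body) → 'F' (outer except StopIteration) → 'E' (after the try/except). Output: VFE

Answer: VFE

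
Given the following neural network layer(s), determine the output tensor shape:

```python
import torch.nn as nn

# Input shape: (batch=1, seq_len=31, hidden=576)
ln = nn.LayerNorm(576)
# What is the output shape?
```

Input: (1, 31, 576) -> Output: (1, 31, 576)

Answer: (1, 31, 576)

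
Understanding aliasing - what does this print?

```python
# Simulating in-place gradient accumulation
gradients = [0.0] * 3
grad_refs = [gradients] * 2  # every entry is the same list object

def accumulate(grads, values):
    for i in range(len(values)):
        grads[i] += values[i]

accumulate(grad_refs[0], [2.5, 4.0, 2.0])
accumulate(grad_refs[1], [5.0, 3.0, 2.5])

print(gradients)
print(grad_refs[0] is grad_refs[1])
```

Key concept: gradient accumulation aliasing.
Step by step:
`gradients = [0.0] * 3` → gradients = [0.0, 0.0, 0.0]
`grad_refs = [gradients] * 2` → grad_refs = [[0.0, 0.0, 0.0], [0.0, 0.0, 0.0]]
`accumulate(grad_refs[0], [2.5, 4.0, 2.0])` → gradients = [2.5, 4.0, 2.0]; grad_refs = [[2.5, 4.0, 2.0], [2.5, 4.0, 2.0]]
`accumulate(grad_refs[1], [5.0, 3.0, 2.5])` → gradients = [7.5, 7.0, 4.5]; grad_refs = [[7.5, 7.0, 4.5], [7.5, 7.0, 4.5]]
`print(gradients)` → prints [7.5, 7.0, 4.5]
`print(grad_refs[0] is grad_refs[1])` → prints True

Answer:
[7.5, 7.0, 4.5]
True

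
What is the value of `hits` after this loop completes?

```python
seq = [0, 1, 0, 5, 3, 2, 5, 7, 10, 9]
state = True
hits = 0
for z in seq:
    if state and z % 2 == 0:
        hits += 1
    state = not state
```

Count even values at even positions
`hits` takes the values: 0 → 1 → 2 → 3

Answer: 3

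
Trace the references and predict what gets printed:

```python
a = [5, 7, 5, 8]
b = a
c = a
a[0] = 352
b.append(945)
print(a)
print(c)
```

Key concept: multiple aliases.
Step by step:
`a = [5, 7, 5, 8]` → a = [5, 7, 5, 8]
`b = a` → b = [5, 7, 5, 8] (same object as a)
`c = a` → c = [5, 7, 5, 8] (same object as a, b)
`a[0] = 352` → a = [352, 7, 5, 8] (same object as b, c); b = [352, 7, 5, 8] (same object as a, c); c = [352, 7, 5, 8] (same object as a, b)
`b.append(945)` → a = [352, 7, 5, 8, 945] (same object as b, c); b = [352, 7, 5, 8, 945] (same object as a, c); c = [352, 7, 5, 8, 945] (same object as a, b)
`print(a)` → prints [352, 7, 5, 8, 945]
`print(c)` → prints [352, 7, 5, 8, 945]

Answer:
[352, 7, 5, 8, 945]
[352, 7, 5, 8, 945]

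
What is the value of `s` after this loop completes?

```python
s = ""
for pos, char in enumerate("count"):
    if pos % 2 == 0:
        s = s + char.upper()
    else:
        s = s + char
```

Uppercase even positions in 'count'
`s` takes the values: "" → "C" → "Co" → "CoU" → "CoUn" → "CoUnT"

Answer: "CoUnT"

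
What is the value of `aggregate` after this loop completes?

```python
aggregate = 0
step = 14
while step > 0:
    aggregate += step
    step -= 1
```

Sum 14 down to 1
`aggregate` takes the values: 0 → 14 → 27 → 39 → 50 → 60 → 69 → 77 → 84 → 90 → 95 → 99 → 102 → 104 → 105

Answer: 105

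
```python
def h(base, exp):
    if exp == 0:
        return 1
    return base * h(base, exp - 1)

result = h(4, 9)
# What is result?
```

h(4, 9) = 4 * 4 * 4 * 4 * 4 * 4 * 4 * 4 * 4 = 262144

Answer: 262144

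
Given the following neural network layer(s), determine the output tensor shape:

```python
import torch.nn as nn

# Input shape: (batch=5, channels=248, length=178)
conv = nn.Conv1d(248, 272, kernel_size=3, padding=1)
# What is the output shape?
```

Input: (5, 248, 178) -> Output: (5, 272, 178)

Answer: (5, 272, 178)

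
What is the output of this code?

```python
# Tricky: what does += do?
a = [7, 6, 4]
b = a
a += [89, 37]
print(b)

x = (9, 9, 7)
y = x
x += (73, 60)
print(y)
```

Key concept: += behavior differs for mutable vs immutable.
Step by step:
`a = [7, 6, 4]` → a = [7, 6, 4]
`b = a` → b = [7, 6, 4] (same object as a)
`a += [89, 37]` → a = [7, 6, 4, 89, 37] (same object as b); b = [7, 6, 4, 89, 37] (same object as a)
`print(b)` → prints [7, 6, 4, 89, 37]
`x = (9, 9, 7)` → x = (9, 9, 7)
`y = x` → y = (9, 9, 7)
`x += (73, 60)` → x = (9, 9, 7, 73, 60)
`print(y)` → prints (9, 9, 7)

Answer:
[7, 6, 4, 89, 37]
(9, 9, 7)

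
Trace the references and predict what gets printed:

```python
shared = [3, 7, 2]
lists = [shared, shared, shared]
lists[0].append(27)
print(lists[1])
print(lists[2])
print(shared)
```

Key concept: list of same reference.
Step by step:
`shared = [3, 7, 2]` → shared = [3, 7, 2]
`lists = [shared, shared, shared]` → lists = [[3, 7, 2], [3, 7, 2], [3, 7, 2]]
`lists[0].append(27)` → shared = [3, 7, 2, 27]; lists = [[3, 7, 2, 27], [3, 7, 2, 27], [3, 7, 2, 27]]
`print(lists[1])` → prints [3, 7, 2, 27]
`print(lists[2])` → prints [3, 7, 2, 27]
`print(shared)` → prints [3, 7, 2, 27]

Answer:
[3, 7, 2, 27]
[3, 7, 2, 27]
[3, 7, 2, 27]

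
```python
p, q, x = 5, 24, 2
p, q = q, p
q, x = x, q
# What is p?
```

Trace:
`p, q, x = 5, 24, 2` → p = 5; q = 24; x = 2
`p, q = q, p` → p = 24; q = 5
`q, x = x, q` → q = 2; x = 5
So p = 24

Answer: 24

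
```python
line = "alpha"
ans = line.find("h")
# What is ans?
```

Trace:
`line = "alpha"` → line = 'alpha'
`ans = line.find("h")` → ans = 3
So ans = 3

Answer: 3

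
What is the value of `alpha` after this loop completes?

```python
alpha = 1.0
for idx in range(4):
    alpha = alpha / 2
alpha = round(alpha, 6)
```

Halving LR 4 times: 1 / 2^4
`alpha` takes the values: 1.0 → 0.5 → 0.25 → 0.125 → 0.0625

Answer: 0.0625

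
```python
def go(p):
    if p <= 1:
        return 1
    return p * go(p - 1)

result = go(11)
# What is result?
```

go(11) = 11 * 10 * 9 * 8 * 7 * 6 * 5 * 4 * 3 * 2 * 1 = 39916800

Answer: 39916800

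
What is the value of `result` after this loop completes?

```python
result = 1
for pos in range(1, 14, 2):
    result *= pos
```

Product of 1, 3, 5, ... up to 13
`result` takes the values: 1 → 3 → 15 → 105 → 945 → 10395 → 135135

Answer: 135135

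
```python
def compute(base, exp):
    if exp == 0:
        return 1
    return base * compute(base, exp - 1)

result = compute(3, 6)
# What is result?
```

compute(3, 6) = 3 * 3 * 3 * 3 * 3 * 3 = 729

Answer: 729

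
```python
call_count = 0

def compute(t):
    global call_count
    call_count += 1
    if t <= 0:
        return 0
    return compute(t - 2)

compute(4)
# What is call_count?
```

Linear recursion stepping by 2: 3 calls from t=4 down to ≤0.

Answer: 3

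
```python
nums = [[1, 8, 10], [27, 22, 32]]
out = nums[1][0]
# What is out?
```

Trace:
`nums = [[1, 8, 10], [27, 22, 32]]` → nums = [[1, 8, 10], [27, 22, 32]]
`out = nums[1][0]` → out = 27
So out = 27

Answer: 27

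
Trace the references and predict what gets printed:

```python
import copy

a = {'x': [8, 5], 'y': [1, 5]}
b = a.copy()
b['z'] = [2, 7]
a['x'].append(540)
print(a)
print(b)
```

Key concept: shallow copy of dict with mutable values.
Step by step:
`a = {'x': [8, 5], 'y': [1, 5]}` → a = {'x': [8, 5], 'y': [1, 5]}
`b = a.copy()` → b = {'x': [8, 5], 'y': [1, 5]}
`b['z'] = [2, 7]` → b = {'x': [8, 5], 'y': [1, 5], 'z': [2, 7]}
`a['x'].append(540)` → a = {'x': [8, 5, 540], 'y': [1, 5]}; b = {'x': [8, 5, 540], 'y': [1, 5], 'z': [2, 7]}
`print(a)` → prints {'x': [8, 5, 540], 'y': [1, 5]}
`print(b)` → prints {'x': [8, 5, 540], 'y': [1, 5], 'z': [2, 7]}

Answer:
{'x': [8, 5, 540], 'y': [1, 5]}
{'x': [8, 5, 540], 'y': [1, 5], 'z': [2, 7]}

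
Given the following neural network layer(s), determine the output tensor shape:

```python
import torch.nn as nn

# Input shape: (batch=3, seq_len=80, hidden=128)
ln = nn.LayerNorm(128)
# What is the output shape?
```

Input: (3, 80, 128) -> Output: (3, 80, 128)

Answer: (3, 80, 128)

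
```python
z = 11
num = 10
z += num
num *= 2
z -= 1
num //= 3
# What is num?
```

Trace:
`z = 11` → z = 11
`num = 10` → num = 10
`z += num` → z = 21
`num *= 2` → num = 20
`z -= 1` → z = 20
`num //= 3` → num = 6
So num = 6

Answer: 6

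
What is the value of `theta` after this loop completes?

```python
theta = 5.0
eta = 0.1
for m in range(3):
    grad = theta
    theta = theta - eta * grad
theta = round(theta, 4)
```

Gradient descent: w = 5.0 * (1 - 0.1)^3
`theta` takes the values: 5.0 → 4.5 → 4.05 → 3.645

Answer: 3.645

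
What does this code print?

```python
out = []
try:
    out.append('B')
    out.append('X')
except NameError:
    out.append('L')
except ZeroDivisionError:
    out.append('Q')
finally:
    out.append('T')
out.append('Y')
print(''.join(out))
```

Execution trace: 'B' (try body) → 'X' (try body, no exception) → 'T' (finally) → 'Y' (after the try/except). Output: BXTY

Answer: BXTY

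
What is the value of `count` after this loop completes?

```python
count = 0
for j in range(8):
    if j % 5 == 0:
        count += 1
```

Count numbers divisible by 5 in range(8)
`count` takes the values: 0 → 1 → 2

Answer: 2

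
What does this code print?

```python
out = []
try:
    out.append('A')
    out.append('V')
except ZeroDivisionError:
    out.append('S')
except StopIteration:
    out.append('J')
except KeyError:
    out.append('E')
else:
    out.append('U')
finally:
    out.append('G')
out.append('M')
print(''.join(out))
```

Execution trace: 'A' (try body) → 'V' (try body, no exception) → 'U' (else) → 'G' (finally) → 'M' (after the try/except). Output: AVUGM

Answer: AVUGM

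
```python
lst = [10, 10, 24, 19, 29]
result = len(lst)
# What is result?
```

Trace:
`lst = [10, 10, 24, 19, 29]` → lst = [10, 10, 24, 19, 29]
`result = len(lst)` → result = 5
So result = 5

Answer: 5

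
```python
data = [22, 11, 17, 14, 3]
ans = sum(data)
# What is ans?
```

Trace:
`data = [22, 11, 17, 14, 3]` → data = [22, 11, 17, 14, 3]
`ans = sum(data)` → ans = 67
So ans = 67

Answer: 67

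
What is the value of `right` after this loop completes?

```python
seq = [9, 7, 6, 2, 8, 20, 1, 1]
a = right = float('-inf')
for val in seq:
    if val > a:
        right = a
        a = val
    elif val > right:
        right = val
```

Second largest (with repeats) in [9, 7, 6, 2, 8, 20, 1, 1]
`right` takes the values: -inf → 7 → 8 → 9

Answer: 9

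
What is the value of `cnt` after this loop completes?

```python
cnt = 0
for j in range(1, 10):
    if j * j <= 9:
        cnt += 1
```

Count numbers where j² ≤ 9
`cnt` takes the values: 0 → 1 → 2 → 3

Answer: 3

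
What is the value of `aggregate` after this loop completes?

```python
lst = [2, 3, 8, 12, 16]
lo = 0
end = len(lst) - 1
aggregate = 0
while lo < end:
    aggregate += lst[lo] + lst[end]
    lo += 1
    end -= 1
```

Sum of pairs from ends
`aggregate` takes the values: 0 → 18 → 33

Answer: 33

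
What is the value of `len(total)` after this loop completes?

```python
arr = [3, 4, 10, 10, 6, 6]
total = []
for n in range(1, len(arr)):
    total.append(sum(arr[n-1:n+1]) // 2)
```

Number of 2-element averages
`total` takes the values: [] → [3] → [3, 7] → [3, 7, 10] → [3, 7, 10, 8] → [3, 7, 10, 8, 6]
So `len(total)` = 5

Answer: 5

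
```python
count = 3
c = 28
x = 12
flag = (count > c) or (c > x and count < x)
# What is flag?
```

Trace:
`count = 3` → count = 3
`c = 28` → c = 28
`x = 12` → x = 12
`flag = (count > c) or (c > x and count < x)` → flag = True
So flag = True

Answer: True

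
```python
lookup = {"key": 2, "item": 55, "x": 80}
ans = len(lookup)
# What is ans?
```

Trace:
`lookup = {"key": 2, "item": 55, "x": 80}` → lookup = {'key': 2, 'item': 55, 'x': 80}
`ans = len(lookup)` → ans = 3
So ans = 3

Answer: 3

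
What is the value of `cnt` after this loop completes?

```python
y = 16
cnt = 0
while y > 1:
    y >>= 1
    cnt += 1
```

Count right shifts until 1
`cnt` takes the values: 0 → 1 → 2 → 3 → 4

Answer: 4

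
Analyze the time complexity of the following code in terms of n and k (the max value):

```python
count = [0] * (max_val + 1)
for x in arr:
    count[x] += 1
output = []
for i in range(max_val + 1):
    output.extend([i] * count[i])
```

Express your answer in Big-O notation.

This is Counting sort (k = max value). Time complexity: O(n + k).

Answer: O(n + k)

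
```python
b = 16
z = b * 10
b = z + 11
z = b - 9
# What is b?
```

Trace:
`b = 16` → b = 16
`z = b * 10` → z = 160
`b = z + 11` → b = 171
`z = b - 9` → z = 162
So b = 171

Answer: 171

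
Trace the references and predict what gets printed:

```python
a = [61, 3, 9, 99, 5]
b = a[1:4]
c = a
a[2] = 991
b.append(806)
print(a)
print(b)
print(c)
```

Key concept: slice vs alias.
Step by step:
`a = [61, 3, 9, 99, 5]` → a = [61, 3, 9, 99, 5]
`b = a[1:4]` → b = [3, 9, 99]
`c = a` → c = [61, 3, 9, 99, 5] (same object as a)
`a[2] = 991` → a = [61, 3, 991, 99, 5] (same object as c); c = [61, 3, 991, 99, 5] (same object as a)
`b.append(806)` → b = [3, 9, 99, 806]
`print(a)` → prints [61, 3, 991, 99, 5]
`print(b)` → prints [3, 9, 99, 806]
`print(c)` → prints [61, 3, 991, 99, 5]

Answer:
[61, 3, 991, 99, 5]
[3, 9, 99, 806]
[61, 3, 991, 99, 5]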